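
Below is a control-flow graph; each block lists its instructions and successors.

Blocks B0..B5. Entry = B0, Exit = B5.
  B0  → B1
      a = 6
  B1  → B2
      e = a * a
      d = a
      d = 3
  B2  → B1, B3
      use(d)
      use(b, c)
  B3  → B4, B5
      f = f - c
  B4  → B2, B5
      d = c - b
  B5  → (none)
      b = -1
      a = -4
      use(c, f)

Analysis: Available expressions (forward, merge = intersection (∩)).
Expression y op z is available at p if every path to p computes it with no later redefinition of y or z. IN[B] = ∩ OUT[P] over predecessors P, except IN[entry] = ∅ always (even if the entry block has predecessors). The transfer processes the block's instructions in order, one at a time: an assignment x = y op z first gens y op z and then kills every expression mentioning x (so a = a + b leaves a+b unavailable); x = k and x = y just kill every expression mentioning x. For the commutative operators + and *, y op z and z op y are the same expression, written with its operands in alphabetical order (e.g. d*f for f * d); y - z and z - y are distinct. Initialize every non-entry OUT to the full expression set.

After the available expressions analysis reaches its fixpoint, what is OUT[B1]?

Answer: {a*a}

Working:
Fixpoint table:
  B0:  IN={}  OUT={}
  B1:  IN={}  OUT={a*a}
  B2:  IN={a*a}  OUT={a*a}
  B3:  IN={a*a}  OUT={a*a}
  B4:  IN={a*a}  OUT={a*a, c-b}
  B5:  IN={a*a}  OUT={}

Merge at B1: IN[B1] = OUT[B0] ∩ OUT[B2] = {}
Applying B1's transfer function to that IN value gives OUT[B1] (row B1 above).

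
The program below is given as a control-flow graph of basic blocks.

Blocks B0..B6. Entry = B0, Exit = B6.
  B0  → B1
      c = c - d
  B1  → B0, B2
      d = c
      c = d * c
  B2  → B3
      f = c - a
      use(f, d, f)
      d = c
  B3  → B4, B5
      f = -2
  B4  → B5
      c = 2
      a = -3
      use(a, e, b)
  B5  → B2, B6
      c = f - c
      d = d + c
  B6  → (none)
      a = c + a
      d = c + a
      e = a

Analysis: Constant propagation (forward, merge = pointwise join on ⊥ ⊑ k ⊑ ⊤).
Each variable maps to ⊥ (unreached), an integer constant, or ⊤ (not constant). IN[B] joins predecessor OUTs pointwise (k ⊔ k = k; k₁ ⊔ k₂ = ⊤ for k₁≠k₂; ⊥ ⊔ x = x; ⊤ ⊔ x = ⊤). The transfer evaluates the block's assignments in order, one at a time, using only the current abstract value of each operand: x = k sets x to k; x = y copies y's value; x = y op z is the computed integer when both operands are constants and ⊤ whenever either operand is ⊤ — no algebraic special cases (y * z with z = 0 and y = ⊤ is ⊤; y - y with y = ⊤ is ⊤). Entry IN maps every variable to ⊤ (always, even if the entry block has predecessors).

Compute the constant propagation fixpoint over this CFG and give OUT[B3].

Converged values:
  B0: | IN=(all ⊤) | OUT=(all ⊤)
  B1: | IN=(all ⊤) | OUT=(all ⊤)
  B2: | IN=(all ⊤) | OUT=(all ⊤)
  B3: | IN=(all ⊤) | OUT={f:-2; rest ⊤}
  B4: | IN={f:-2; rest ⊤} | OUT={a:-3, c:2, f:-2; rest ⊤}
  B5: | IN={f:-2; rest ⊤} | OUT={f:-2; rest ⊤}
  B6: | IN={f:-2; rest ⊤} | OUT={f:-2; rest ⊤}

Merge at B3: IN[B3] = OUT[B2] = {a: ⊤, b: ⊤, c: ⊤, d: ⊤, e: ⊤, f: ⊤}
Applying B3's transfer function to that IN value gives OUT[B3] (row B3 above).

Answer: {a: ⊤, b: ⊤, c: ⊤, d: ⊤, e: ⊤, f: -2}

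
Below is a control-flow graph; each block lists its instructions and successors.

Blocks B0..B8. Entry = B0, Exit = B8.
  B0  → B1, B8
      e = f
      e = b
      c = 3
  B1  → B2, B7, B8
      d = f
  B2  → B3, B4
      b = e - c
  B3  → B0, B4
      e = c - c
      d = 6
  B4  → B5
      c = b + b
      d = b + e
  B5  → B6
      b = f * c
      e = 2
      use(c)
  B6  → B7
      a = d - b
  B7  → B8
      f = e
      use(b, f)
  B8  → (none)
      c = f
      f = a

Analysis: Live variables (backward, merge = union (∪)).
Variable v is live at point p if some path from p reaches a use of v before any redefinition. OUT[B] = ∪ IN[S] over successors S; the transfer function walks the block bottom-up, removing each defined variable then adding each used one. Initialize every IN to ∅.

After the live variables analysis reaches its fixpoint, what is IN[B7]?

Answer: {a, b, e}

Working:
Converged values:
  B0:   IN={a, b, f}   OUT={a, b, c, e, f}
  B1:   IN={a, b, c, e, f}   OUT={a, b, c, e, f}
  B2:   IN={a, c, e, f}   OUT={a, b, c, e, f}
  B3:   IN={a, b, c, f}   OUT={a, b, e, f}
  B4:   IN={b, e, f}   OUT={c, d, f}
  B5:   IN={c, d, f}   OUT={b, d, e}
  B6:   IN={b, d, e}   OUT={a, b, e}
  B7:   IN={a, b, e}   OUT={a, f}
  B8:   IN={a, f}   OUT={}

Merge at B7: OUT[B7] = IN[B8] = {a, f}
Applying B7's transfer function to that OUT value gives IN[B7] (row B7 above).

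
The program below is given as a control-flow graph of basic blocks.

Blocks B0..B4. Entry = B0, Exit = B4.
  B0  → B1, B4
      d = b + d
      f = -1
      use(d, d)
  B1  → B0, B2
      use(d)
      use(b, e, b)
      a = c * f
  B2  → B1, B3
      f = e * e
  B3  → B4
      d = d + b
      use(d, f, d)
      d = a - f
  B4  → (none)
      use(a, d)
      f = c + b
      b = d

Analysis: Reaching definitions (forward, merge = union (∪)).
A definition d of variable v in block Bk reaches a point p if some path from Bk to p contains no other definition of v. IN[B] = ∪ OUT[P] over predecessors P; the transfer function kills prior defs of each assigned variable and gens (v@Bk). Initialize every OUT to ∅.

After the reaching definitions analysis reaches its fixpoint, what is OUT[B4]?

Answer: {a@B1, b@B4, d@B0, d@B3, f@B4}

Trace:
Fixpoint table:
  B0:  IN={a@B1, d@B0, f@B0, f@B2}  OUT={a@B1, d@B0, f@B0}
  B1:  IN={a@B1, d@B0, f@B0, f@B2}  OUT={a@B1, d@B0, f@B0, f@B2}
  B2:  IN={a@B1, d@B0, f@B0, f@B2}  OUT={a@B1, d@B0, f@B2}
  B3:  IN={a@B1, d@B0, f@B2}  OUT={a@B1, d@B3, f@B2}
  B4:  IN={a@B1, d@B0, d@B3, f@B0, f@B2}  OUT={a@B1, b@B4, d@B0, d@B3, f@B4}

Merge at B4: IN[B4] = OUT[B0] ⊔ OUT[B3] = {a@B1, d@B0, d@B3, f@B0, f@B2}
Applying B4's transfer function to that IN value gives OUT[B4] (row B4 above).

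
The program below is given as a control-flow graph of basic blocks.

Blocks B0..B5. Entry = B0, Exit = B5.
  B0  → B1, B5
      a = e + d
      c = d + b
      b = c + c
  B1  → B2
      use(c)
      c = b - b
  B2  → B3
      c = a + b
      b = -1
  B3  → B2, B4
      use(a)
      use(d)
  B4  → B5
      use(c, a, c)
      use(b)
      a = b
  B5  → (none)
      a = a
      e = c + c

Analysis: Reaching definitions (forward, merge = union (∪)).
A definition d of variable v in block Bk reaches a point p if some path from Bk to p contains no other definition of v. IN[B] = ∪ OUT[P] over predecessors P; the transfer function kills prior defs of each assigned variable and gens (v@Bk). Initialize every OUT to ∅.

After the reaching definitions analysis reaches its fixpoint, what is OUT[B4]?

Answer: {a@B4, b@B2, c@B2}

Derivation:
Converged values:
  B0: | IN={} | OUT={a@B0, b@B0, c@B0}
  B1: | IN={a@B0, b@B0, c@B0} | OUT={a@B0, b@B0, c@B1}
  B2: | IN={a@B0, b@B0, b@B2, c@B1, c@B2} | OUT={a@B0, b@B2, c@B2}
  B3: | IN={a@B0, b@B2, c@B2} | OUT={a@B0, b@B2, c@B2}
  B4: | IN={a@B0, b@B2, c@B2} | OUT={a@B4, b@B2, c@B2}
  B5: | IN={a@B0, a@B4, b@B0, b@B2, c@B0, c@B2} | OUT={a@B5, b@B0, b@B2, c@B0, c@B2, e@B5}

Merge at B4: IN[B4] = OUT[B3] = {a@B0, b@B2, c@B2}
Applying B4's transfer function to that IN value gives OUT[B4] (row B4 above).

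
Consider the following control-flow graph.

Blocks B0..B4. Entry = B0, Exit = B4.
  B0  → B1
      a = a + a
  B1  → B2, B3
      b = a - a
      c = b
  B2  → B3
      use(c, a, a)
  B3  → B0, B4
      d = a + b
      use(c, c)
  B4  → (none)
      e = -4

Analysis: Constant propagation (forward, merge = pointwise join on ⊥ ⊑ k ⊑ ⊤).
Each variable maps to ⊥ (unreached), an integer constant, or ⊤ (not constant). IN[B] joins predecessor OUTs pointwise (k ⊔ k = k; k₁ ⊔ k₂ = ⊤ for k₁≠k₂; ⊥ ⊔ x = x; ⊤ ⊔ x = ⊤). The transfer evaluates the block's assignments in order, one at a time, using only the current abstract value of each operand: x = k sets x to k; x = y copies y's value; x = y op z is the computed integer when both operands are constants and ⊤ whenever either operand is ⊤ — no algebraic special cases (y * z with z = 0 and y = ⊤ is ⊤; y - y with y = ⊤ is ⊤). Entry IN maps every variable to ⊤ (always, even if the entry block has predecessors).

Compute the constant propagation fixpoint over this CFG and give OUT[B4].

Per-block solution:
  B0: | IN=(all ⊤) | OUT=(all ⊤)
  B1: | IN=(all ⊤) | OUT=(all ⊤)
  B2: | IN=(all ⊤) | OUT=(all ⊤)
  B3: | IN=(all ⊤) | OUT=(all ⊤)
  B4: | IN=(all ⊤) | OUT={e:-4; rest ⊤}

Merge at B4: IN[B4] = OUT[B3] = {a: ⊤, b: ⊤, c: ⊤, d: ⊤, e: ⊤, f: ⊤}
Applying B4's transfer function to that IN value gives OUT[B4] (row B4 above).

Answer: {a: ⊤, b: ⊤, c: ⊤, d: ⊤, e: -4, f: ⊤}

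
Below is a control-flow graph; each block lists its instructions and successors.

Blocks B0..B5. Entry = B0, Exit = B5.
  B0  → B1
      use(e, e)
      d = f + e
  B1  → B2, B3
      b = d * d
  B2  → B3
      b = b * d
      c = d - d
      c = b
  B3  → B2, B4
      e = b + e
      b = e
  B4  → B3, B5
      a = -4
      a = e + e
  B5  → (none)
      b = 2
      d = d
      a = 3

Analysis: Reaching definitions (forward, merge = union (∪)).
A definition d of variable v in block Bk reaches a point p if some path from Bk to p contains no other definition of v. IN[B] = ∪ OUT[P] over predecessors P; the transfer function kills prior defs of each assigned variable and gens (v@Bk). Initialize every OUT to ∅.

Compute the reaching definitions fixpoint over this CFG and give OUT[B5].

Answer: {a@B5, b@B5, c@B2, d@B5, e@B3}

Working:
Converged values:
  B0:   IN={}   OUT={d@B0}
  B1:   IN={d@B0}   OUT={b@B1, d@B0}
  B2:   IN={a@B4, b@B1, b@B3, c@B2, d@B0, e@B3}   OUT={a@B4, b@B2, c@B2, d@B0, e@B3}
  B3:   IN={a@B4, b@B1, b@B2, b@B3, c@B2, d@B0, e@B3}   OUT={a@B4, b@B3, c@B2, d@B0, e@B3}
  B4:   IN={a@B4, b@B3, c@B2, d@B0, e@B3}   OUT={a@B4, b@B3, c@B2, d@B0, e@B3}
  B5:   IN={a@B4, b@B3, c@B2, d@B0, e@B3}   OUT={a@B5, b@B5, c@B2, d@B5, e@B3}

Merge at B5: IN[B5] = OUT[B4] = {a@B4, b@B3, c@B2, d@B0, e@B3}
Applying B5's transfer function to that IN value gives OUT[B5] (row B5 above).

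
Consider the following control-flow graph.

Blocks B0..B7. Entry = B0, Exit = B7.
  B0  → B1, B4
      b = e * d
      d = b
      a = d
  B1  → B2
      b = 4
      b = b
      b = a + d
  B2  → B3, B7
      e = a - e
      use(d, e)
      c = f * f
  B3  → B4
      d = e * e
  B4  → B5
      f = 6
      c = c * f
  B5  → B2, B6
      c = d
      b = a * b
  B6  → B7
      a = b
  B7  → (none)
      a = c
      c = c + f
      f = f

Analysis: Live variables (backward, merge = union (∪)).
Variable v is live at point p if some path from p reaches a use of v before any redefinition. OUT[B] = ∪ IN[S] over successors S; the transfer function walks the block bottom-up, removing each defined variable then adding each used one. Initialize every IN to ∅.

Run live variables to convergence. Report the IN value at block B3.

Converged values:
  B0:  IN={c, d, e, f}  OUT={a, b, c, d, e, f}
  B1:  IN={a, d, e, f}  OUT={a, b, d, e, f}
  B2:  IN={a, b, d, e, f}  OUT={a, b, c, e, f}
  B3:  IN={a, b, c, e}  OUT={a, b, c, d, e}
  B4:  IN={a, b, c, d, e}  OUT={a, b, d, e, f}
  B5:  IN={a, b, d, e, f}  OUT={a, b, c, d, e, f}
  B6:  IN={b, c, f}  OUT={c, f}
  B7:  IN={c, f}  OUT={}

Merge at B3: OUT[B3] = IN[B4] = {a, b, c, d, e}
Applying B3's transfer function to that OUT value gives IN[B3] (row B3 above).

Answer: {a, b, c, e}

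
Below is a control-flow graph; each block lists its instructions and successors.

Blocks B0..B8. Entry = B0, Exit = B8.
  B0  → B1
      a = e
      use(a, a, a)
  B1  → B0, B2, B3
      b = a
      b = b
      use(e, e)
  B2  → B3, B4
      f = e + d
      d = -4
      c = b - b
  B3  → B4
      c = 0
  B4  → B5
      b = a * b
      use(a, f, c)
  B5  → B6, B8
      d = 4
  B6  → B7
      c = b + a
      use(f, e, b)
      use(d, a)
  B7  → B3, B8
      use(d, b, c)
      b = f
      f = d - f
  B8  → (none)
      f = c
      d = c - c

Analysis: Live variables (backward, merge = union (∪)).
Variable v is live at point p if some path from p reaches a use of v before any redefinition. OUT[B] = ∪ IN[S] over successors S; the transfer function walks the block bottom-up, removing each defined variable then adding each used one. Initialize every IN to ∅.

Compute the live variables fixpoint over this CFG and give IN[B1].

Converged values:
  B0:  IN={d, e, f}  OUT={a, d, e, f}
  B1:  IN={a, d, e, f}  OUT={a, b, d, e, f}
  B2:  IN={a, b, d, e}  OUT={a, b, c, e, f}
  B3:  IN={a, b, e, f}  OUT={a, b, c, e, f}
  B4:  IN={a, b, c, e, f}  OUT={a, b, c, e, f}
  B5:  IN={a, b, c, e, f}  OUT={a, b, c, d, e, f}
  B6:  IN={a, b, d, e, f}  OUT={a, b, c, d, e, f}
  B7:  IN={a, b, c, d, e, f}  OUT={a, b, c, e, f}
  B8:  IN={c}  OUT={}

Merge at B1: OUT[B1] = IN[B0] ⊔ IN[B2] ⊔ IN[B3] = {a, b, d, e, f}
Applying B1's transfer function to that OUT value gives IN[B1] (row B1 above).

Answer: {a, d, e, f}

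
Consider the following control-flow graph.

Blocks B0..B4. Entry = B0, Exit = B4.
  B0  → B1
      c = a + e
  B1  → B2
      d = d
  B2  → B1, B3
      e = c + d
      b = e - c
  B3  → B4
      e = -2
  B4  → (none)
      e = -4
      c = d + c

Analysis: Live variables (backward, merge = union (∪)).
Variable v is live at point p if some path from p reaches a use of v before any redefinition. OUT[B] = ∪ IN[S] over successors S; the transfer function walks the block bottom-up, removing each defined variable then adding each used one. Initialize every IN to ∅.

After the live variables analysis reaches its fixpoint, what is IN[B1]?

Answer: {c, d}

Derivation:
Per-block solution:
  B0:   IN={a, d, e}   OUT={c, d}
  B1:   IN={c, d}   OUT={c, d}
  B2:   IN={c, d}   OUT={c, d}
  B3:   IN={c, d}   OUT={c, d}
  B4:   IN={c, d}   OUT={}

Merge at B1: OUT[B1] = IN[B2] = {c, d}
Applying B1's transfer function to that OUT value gives IN[B1] (row B1 above).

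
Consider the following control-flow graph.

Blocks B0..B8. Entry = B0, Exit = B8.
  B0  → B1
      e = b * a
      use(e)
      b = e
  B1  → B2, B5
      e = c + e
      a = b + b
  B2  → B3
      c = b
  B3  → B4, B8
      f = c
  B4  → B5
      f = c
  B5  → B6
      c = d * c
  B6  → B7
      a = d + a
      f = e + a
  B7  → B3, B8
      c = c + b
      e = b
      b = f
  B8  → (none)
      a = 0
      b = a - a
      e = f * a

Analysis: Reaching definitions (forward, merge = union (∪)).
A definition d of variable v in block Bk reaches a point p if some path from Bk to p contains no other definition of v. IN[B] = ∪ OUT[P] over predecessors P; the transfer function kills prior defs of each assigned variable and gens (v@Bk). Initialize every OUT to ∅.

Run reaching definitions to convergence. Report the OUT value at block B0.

Answer: {b@B0, e@B0}

Trace:
Fixpoint table:
  B0:  IN={}  OUT={b@B0, e@B0}
  B1:  IN={b@B0, e@B0}  OUT={a@B1, b@B0, e@B1}
  B2:  IN={a@B1, b@B0, e@B1}  OUT={a@B1, b@B0, c@B2, e@B1}
  B3:  IN={a@B1, a@B6, b@B0, b@B7, c@B2, c@B7, e@B1, e@B7, f@B6}  OUT={a@B1, a@B6, b@B0, b@B7, c@B2, c@B7, e@B1, e@B7, f@B3}
  B4:  IN={a@B1, a@B6, b@B0, b@B7, c@B2, c@B7, e@B1, e@B7, f@B3}  OUT={a@B1, a@B6, b@B0, b@B7, c@B2, c@B7, e@B1, e@B7, f@B4}
  B5:  IN={a@B1, a@B6, b@B0, b@B7, c@B2, c@B7, e@B1, e@B7, f@B4}  OUT={a@B1, a@B6, b@B0, b@B7, c@B5, e@B1, e@B7, f@B4}
  B6:  IN={a@B1, a@B6, b@B0, b@B7, c@B5, e@B1, e@B7, f@B4}  OUT={a@B6, b@B0, b@B7, c@B5, e@B1, e@B7, f@B6}
  B7:  IN={a@B6, b@B0, b@B7, c@B5, e@B1, e@B7, f@B6}  OUT={a@B6, b@B7, c@B7, e@B7, f@B6}
  B8:  IN={a@B1, a@B6, b@B0, b@B7, c@B2, c@B7, e@B1, e@B7, f@B3, f@B6}  OUT={a@B8, b@B8, c@B2, c@B7, e@B8, f@B3, f@B6}

B0 is the boundary node: IN[B0] = {}
Applying B0's transfer function to that IN value gives OUT[B0] (row B0 above).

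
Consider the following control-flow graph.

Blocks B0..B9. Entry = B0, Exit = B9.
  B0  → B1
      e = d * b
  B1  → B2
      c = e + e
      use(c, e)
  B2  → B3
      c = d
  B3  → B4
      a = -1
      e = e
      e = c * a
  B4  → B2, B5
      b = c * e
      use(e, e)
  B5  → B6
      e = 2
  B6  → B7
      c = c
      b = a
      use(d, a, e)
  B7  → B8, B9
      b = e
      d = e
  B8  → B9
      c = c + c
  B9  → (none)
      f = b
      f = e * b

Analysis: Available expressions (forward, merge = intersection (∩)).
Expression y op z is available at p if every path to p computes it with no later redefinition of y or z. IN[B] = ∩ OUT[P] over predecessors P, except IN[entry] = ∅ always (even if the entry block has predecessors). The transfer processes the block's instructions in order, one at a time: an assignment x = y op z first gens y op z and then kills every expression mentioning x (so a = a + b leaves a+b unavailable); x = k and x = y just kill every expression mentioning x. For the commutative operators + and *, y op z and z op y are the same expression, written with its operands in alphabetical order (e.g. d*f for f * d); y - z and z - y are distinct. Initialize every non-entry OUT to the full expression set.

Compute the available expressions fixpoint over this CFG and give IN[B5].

Answer: {a*c, c*e}

Working:
Converged values:
  B0:  IN={}  OUT={b*d}
  B1:  IN={b*d}  OUT={b*d, e+e}
  B2:  IN={}  OUT={}
  B3:  IN={}  OUT={a*c}
  B4:  IN={a*c}  OUT={a*c, c*e}
  B5:  IN={a*c, c*e}  OUT={a*c}
  B6:  IN={a*c}  OUT={}
  B7:  IN={}  OUT={}
  B8:  IN={}  OUT={}
  B9:  IN={}  OUT={b*e}

Merge at B5: IN[B5] = OUT[B4] = {a*c, c*e}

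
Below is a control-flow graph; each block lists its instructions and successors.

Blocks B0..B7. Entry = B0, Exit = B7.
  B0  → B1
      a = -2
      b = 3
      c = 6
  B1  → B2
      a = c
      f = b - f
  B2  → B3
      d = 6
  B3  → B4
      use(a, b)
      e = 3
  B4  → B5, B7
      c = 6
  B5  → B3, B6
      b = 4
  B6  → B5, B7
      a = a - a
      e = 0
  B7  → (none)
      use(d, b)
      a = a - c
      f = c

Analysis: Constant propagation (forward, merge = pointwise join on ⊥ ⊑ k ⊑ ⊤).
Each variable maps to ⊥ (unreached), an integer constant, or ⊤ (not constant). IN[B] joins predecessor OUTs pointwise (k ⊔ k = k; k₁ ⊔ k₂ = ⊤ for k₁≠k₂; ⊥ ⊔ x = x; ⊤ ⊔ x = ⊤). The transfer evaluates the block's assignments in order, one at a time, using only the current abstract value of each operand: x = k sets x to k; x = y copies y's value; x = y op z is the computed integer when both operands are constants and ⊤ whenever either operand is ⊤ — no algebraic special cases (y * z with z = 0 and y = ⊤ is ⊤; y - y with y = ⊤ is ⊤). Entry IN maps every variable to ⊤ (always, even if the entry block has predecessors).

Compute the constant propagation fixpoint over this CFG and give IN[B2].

Per-block solution:
  B0:   IN=(all ⊤)   OUT={a:-2, b:3, c:6; rest ⊤}
  B1:   IN={a:-2, b:3, c:6; rest ⊤}   OUT={a:6, b:3, c:6; rest ⊤}
  B2:   IN={a:6, b:3, c:6; rest ⊤}   OUT={a:6, b:3, c:6, d:6; rest ⊤}
  B3:   IN={c:6, d:6; rest ⊤}   OUT={c:6, d:6, e:3; rest ⊤}
  B4:   IN={c:6, d:6, e:3; rest ⊤}   OUT={c:6, d:6, e:3; rest ⊤}
  B5:   IN={c:6, d:6; rest ⊤}   OUT={b:4, c:6, d:6; rest ⊤}
  B6:   IN={b:4, c:6, d:6; rest ⊤}   OUT={b:4, c:6, d:6, e:0; rest ⊤}
  B7:   IN={c:6, d:6; rest ⊤}   OUT={c:6, d:6, f:6; rest ⊤}

Merge at B2: IN[B2] = OUT[B1] = {a: 6, b: 3, c: 6, d: ⊤, e: ⊤, f: ⊤}

Answer: {a: 6, b: 3, c: 6, d: ⊤, e: ⊤, f: ⊤}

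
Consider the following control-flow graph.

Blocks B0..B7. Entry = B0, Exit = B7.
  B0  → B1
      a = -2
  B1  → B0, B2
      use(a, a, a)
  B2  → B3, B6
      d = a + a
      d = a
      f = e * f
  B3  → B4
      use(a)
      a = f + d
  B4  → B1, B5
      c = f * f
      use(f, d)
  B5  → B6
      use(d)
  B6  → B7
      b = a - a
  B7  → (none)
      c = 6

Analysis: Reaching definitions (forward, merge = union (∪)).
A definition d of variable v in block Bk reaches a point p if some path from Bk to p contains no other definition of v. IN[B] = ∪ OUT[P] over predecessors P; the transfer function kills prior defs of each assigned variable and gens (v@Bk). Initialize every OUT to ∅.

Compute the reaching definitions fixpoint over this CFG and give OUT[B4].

Fixpoint table:
  B0:   IN={a@B0, a@B3, c@B4, d@B2, f@B2}   OUT={a@B0, c@B4, d@B2, f@B2}
  B1:   IN={a@B0, a@B3, c@B4, d@B2, f@B2}   OUT={a@B0, a@B3, c@B4, d@B2, f@B2}
  B2:   IN={a@B0, a@B3, c@B4, d@B2, f@B2}   OUT={a@B0, a@B3, c@B4, d@B2, f@B2}
  B3:   IN={a@B0, a@B3, c@B4, d@B2, f@B2}   OUT={a@B3, c@B4, d@B2, f@B2}
  B4:   IN={a@B3, c@B4, d@B2, f@B2}   OUT={a@B3, c@B4, d@B2, f@B2}
  B5:   IN={a@B3, c@B4, d@B2, f@B2}   OUT={a@B3, c@B4, d@B2, f@B2}
  B6:   IN={a@B0, a@B3, c@B4, d@B2, f@B2}   OUT={a@B0, a@B3, b@B6, c@B4, d@B2, f@B2}
  B7:   IN={a@B0, a@B3, b@B6, c@B4, d@B2, f@B2}   OUT={a@B0, a@B3, b@B6, c@B7, d@B2, f@B2}

Merge at B4: IN[B4] = OUT[B3] = {a@B3, c@B4, d@B2, f@B2}
Applying B4's transfer function to that IN value gives OUT[B4] (row B4 above).

Answer: {a@B3, c@B4, d@B2, f@B2}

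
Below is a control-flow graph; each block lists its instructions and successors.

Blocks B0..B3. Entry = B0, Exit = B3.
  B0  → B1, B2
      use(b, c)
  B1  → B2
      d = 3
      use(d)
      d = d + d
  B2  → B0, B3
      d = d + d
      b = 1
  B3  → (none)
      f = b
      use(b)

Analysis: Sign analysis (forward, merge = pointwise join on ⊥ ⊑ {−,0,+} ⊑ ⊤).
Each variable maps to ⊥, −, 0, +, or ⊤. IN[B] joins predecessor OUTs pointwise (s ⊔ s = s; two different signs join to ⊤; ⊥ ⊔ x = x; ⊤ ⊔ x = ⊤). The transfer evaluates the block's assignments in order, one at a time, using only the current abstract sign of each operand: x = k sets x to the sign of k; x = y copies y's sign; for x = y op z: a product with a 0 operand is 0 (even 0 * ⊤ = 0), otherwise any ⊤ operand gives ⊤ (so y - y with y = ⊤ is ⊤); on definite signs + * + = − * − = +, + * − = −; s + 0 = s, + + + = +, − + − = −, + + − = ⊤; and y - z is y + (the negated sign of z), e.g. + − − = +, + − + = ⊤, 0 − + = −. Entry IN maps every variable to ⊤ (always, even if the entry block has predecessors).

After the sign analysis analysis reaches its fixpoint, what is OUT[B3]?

Converged values:
  B0: | IN=(all ⊤) | OUT=(all ⊤)
  B1: | IN=(all ⊤) | OUT={d:+; rest ⊤}
  B2: | IN=(all ⊤) | OUT={b:+; rest ⊤}
  B3: | IN={b:+; rest ⊤} | OUT={b:+, f:+; rest ⊤}

Merge at B3: IN[B3] = OUT[B2] = {a: ⊤, b: +, c: ⊤, d: ⊤, e: ⊤, f: ⊤}
Applying B3's transfer function to that IN value gives OUT[B3] (row B3 above).

Answer: {a: ⊤, b: +, c: ⊤, d: ⊤, e: ⊤, f: +}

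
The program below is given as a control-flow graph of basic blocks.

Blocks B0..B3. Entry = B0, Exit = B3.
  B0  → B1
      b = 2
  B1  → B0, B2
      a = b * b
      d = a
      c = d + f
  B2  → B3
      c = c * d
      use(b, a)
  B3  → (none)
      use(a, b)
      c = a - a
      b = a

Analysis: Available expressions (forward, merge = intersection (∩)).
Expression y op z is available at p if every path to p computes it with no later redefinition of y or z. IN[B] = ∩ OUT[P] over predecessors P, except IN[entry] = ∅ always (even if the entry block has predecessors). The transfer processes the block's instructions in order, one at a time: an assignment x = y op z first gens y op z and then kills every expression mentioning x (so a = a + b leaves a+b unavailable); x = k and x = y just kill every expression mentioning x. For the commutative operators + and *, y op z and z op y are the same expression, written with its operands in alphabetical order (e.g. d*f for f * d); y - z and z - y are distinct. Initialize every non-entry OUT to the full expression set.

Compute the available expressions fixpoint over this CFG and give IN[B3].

Fixpoint table:
  B0:   IN={}   OUT={}
  B1:   IN={}   OUT={b*b, d+f}
  B2:   IN={b*b, d+f}   OUT={b*b, d+f}
  B3:   IN={b*b, d+f}   OUT={a-a, d+f}

Merge at B3: IN[B3] = OUT[B2] = {b*b, d+f}

Answer: {b*b, d+f}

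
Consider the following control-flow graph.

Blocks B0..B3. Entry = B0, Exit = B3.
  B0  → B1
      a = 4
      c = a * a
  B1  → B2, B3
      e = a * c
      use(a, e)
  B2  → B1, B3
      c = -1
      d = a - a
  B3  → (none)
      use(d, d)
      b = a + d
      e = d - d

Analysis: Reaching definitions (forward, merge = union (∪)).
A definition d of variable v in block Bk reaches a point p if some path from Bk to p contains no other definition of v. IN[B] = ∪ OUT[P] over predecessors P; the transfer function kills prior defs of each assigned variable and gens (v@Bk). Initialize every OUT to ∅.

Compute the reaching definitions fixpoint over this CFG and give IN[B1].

Per-block solution:
  B0:   IN={}   OUT={a@B0, c@B0}
  B1:   IN={a@B0, c@B0, c@B2, d@B2, e@B1}   OUT={a@B0, c@B0, c@B2, d@B2, e@B1}
  B2:   IN={a@B0, c@B0, c@B2, d@B2, e@B1}   OUT={a@B0, c@B2, d@B2, e@B1}
  B3:   IN={a@B0, c@B0, c@B2, d@B2, e@B1}   OUT={a@B0, b@B3, c@B0, c@B2, d@B2, e@B3}

Merge at B1: IN[B1] = OUT[B0] ⊔ OUT[B2] = {a@B0, c@B0, c@B2, d@B2, e@B1}

Answer: {a@B0, c@B0, c@B2, d@B2, e@B1}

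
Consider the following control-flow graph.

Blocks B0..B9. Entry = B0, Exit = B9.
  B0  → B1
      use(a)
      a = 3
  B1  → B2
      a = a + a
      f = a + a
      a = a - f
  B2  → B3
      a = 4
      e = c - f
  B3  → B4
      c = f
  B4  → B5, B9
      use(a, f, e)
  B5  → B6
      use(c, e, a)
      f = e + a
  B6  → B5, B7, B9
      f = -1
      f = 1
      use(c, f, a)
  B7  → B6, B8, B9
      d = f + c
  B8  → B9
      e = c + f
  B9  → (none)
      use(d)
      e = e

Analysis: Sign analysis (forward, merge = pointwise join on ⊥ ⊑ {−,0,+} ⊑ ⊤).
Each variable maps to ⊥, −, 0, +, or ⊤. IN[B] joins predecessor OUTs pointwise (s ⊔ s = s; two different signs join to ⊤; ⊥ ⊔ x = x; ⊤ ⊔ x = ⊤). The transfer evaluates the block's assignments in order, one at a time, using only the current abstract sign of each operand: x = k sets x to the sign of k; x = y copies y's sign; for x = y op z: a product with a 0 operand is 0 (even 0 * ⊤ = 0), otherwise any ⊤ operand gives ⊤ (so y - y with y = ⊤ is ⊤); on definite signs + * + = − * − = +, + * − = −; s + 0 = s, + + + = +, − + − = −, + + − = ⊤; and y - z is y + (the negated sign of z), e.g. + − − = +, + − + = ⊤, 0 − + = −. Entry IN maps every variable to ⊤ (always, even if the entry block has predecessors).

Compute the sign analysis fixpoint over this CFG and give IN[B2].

Per-block solution:
  B0:   IN=(all ⊤)   OUT={a:+; rest ⊤}
  B1:   IN={a:+; rest ⊤}   OUT={f:+; rest ⊤}
  B2:   IN={f:+; rest ⊤}   OUT={a:+, f:+; rest ⊤}
  B3:   IN={a:+, f:+; rest ⊤}   OUT={a:+, c:+, f:+; rest ⊤}
  B4:   IN={a:+, c:+, f:+; rest ⊤}   OUT={a:+, c:+, f:+; rest ⊤}
  B5:   IN={a:+, c:+, f:+; rest ⊤}   OUT={a:+, c:+; rest ⊤}
  B6:   IN={a:+, c:+; rest ⊤}   OUT={a:+, c:+, f:+; rest ⊤}
  B7:   IN={a:+, c:+, f:+; rest ⊤}   OUT={a:+, c:+, d:+, f:+; rest ⊤}
  B8:   IN={a:+, c:+, d:+, f:+; rest ⊤}   OUT={a:+, c:+, d:+, e:+, f:+; rest ⊤}
  B9:   IN={a:+, c:+, f:+; rest ⊤}   OUT={a:+, c:+, f:+; rest ⊤}

Merge at B2: IN[B2] = OUT[B1] = {a: ⊤, b: ⊤, c: ⊤, d: ⊤, e: ⊤, f: +}

Answer: {a: ⊤, b: ⊤, c: ⊤, d: ⊤, e: ⊤, f: +}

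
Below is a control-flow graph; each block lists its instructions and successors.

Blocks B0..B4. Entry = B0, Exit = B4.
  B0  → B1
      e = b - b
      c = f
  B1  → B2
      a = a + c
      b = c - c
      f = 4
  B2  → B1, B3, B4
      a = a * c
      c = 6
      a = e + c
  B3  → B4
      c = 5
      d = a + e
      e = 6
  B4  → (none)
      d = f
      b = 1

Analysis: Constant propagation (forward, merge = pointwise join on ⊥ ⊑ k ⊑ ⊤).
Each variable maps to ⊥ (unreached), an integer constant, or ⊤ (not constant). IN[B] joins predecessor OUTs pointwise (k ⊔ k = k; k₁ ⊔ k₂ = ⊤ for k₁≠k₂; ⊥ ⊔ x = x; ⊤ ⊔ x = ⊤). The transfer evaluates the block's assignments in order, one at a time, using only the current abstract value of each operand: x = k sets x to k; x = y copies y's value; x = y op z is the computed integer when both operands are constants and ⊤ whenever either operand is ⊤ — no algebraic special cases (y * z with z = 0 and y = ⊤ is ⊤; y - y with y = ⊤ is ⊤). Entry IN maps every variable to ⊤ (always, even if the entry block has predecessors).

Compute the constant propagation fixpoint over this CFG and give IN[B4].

Converged values:
  B0: | IN=(all ⊤) | OUT=(all ⊤)
  B1: | IN=(all ⊤) | OUT={f:4; rest ⊤}
  B2: | IN={f:4; rest ⊤} | OUT={c:6, f:4; rest ⊤}
  B3: | IN={c:6, f:4; rest ⊤} | OUT={c:5, e:6, f:4; rest ⊤}
  B4: | IN={f:4; rest ⊤} | OUT={b:1, d:4, f:4; rest ⊤}

Merge at B4: IN[B4] = OUT[B2] ⊔ OUT[B3] = {a: ⊤, b: ⊤, c: ⊤, d: ⊤, e: ⊤, f: 4}

Answer: {a: ⊤, b: ⊤, c: ⊤, d: ⊤, e: ⊤, f: 4}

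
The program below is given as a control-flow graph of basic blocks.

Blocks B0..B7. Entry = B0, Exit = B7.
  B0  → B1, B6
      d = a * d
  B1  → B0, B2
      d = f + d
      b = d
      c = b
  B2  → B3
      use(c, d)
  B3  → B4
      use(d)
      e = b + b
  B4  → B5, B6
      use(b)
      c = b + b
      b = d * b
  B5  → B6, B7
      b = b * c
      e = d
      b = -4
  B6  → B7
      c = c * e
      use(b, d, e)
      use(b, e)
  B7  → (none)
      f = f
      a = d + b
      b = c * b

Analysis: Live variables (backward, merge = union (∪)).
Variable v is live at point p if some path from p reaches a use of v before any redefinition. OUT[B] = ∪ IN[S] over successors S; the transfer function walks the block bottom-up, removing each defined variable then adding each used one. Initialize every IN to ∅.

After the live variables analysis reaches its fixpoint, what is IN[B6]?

Fixpoint table:
  B0:  IN={a, b, c, d, e, f}  OUT={a, b, c, d, e, f}
  B1:  IN={a, d, e, f}  OUT={a, b, c, d, e, f}
  B2:  IN={b, c, d, f}  OUT={b, d, f}
  B3:  IN={b, d, f}  OUT={b, d, e, f}
  B4:  IN={b, d, e, f}  OUT={b, c, d, e, f}
  B5:  IN={b, c, d, f}  OUT={b, c, d, e, f}
  B6:  IN={b, c, d, e, f}  OUT={b, c, d, f}
  B7:  IN={b, c, d, f}  OUT={}

Merge at B6: OUT[B6] = IN[B7] = {b, c, d, f}
Applying B6's transfer function to that OUT value gives IN[B6] (row B6 above).

Answer: {b, c, d, e, f}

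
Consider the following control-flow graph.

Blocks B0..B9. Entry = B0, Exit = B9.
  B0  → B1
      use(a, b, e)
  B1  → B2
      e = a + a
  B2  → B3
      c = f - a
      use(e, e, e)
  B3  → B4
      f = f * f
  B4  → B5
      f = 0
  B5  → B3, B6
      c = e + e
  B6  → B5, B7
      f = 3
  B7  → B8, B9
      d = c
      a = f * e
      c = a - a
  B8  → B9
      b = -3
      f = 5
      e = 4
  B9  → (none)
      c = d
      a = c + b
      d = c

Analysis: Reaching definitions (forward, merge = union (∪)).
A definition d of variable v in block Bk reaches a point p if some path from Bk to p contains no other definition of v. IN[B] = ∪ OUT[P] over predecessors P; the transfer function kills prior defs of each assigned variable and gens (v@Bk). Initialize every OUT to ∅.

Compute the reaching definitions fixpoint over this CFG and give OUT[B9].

Answer: {a@B9, b@B8, c@B9, d@B9, e@B1, e@B8, f@B6, f@B8}

Trace:
Per-block solution:
  B0:   IN={}   OUT={}
  B1:   IN={}   OUT={e@B1}
  B2:   IN={e@B1}   OUT={c@B2, e@B1}
  B3:   IN={c@B2, c@B5, e@B1, f@B4, f@B6}   OUT={c@B2, c@B5, e@B1, f@B3}
  B4:   IN={c@B2, c@B5, e@B1, f@B3}   OUT={c@B2, c@B5, e@B1, f@B4}
  B5:   IN={c@B2, c@B5, e@B1, f@B4, f@B6}   OUT={c@B5, e@B1, f@B4, f@B6}
  B6:   IN={c@B5, e@B1, f@B4, f@B6}   OUT={c@B5, e@B1, f@B6}
  B7:   IN={c@B5, e@B1, f@B6}   OUT={a@B7, c@B7, d@B7, e@B1, f@B6}
  B8:   IN={a@B7, c@B7, d@B7, e@B1, f@B6}   OUT={a@B7, b@B8, c@B7, d@B7, e@B8, f@B8}
  B9:   IN={a@B7, b@B8, c@B7, d@B7, e@B1, e@B8, f@B6, f@B8}   OUT={a@B9, b@B8, c@B9, d@B9, e@B1, e@B8, f@B6, f@B8}

Merge at B9: IN[B9] = OUT[B7] ⊔ OUT[B8] = {a@B7, b@B8, c@B7, d@B7, e@B1, e@B8, f@B6, f@B8}
Applying B9's transfer function to that IN value gives OUT[B9] (row B9 above).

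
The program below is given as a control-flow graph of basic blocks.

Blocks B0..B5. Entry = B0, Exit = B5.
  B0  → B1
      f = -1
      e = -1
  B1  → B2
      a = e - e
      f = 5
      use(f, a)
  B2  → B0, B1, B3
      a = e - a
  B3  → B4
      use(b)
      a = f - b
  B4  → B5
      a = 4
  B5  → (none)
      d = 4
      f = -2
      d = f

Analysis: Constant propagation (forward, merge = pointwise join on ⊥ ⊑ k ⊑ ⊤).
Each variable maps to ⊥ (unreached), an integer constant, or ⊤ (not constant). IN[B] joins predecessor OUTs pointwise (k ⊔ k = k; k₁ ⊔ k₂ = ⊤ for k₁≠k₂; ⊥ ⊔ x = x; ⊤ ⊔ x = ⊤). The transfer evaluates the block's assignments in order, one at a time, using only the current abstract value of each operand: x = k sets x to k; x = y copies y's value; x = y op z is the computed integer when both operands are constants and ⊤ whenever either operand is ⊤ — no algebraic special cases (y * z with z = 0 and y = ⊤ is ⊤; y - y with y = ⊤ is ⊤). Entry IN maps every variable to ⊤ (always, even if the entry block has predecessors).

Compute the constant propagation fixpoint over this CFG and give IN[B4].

Converged values:
  B0: | IN=(all ⊤) | OUT={e:-1, f:-1; rest ⊤}
  B1: | IN={e:-1; rest ⊤} | OUT={a:0, e:-1, f:5; rest ⊤}
  B2: | IN={a:0, e:-1, f:5; rest ⊤} | OUT={a:-1, e:-1, f:5; rest ⊤}
  B3: | IN={a:-1, e:-1, f:5; rest ⊤} | OUT={e:-1, f:5; rest ⊤}
  B4: | IN={e:-1, f:5; rest ⊤} | OUT={a:4, e:-1, f:5; rest ⊤}
  B5: | IN={a:4, e:-1, f:5; rest ⊤} | OUT={a:4, d:-2, e:-1, f:-2; rest ⊤}

Merge at B4: IN[B4] = OUT[B3] = {a: ⊤, b: ⊤, c: ⊤, d: ⊤, e: -1, f: 5}

Answer: {a: ⊤, b: ⊤, c: ⊤, d: ⊤, e: -1, f: 5}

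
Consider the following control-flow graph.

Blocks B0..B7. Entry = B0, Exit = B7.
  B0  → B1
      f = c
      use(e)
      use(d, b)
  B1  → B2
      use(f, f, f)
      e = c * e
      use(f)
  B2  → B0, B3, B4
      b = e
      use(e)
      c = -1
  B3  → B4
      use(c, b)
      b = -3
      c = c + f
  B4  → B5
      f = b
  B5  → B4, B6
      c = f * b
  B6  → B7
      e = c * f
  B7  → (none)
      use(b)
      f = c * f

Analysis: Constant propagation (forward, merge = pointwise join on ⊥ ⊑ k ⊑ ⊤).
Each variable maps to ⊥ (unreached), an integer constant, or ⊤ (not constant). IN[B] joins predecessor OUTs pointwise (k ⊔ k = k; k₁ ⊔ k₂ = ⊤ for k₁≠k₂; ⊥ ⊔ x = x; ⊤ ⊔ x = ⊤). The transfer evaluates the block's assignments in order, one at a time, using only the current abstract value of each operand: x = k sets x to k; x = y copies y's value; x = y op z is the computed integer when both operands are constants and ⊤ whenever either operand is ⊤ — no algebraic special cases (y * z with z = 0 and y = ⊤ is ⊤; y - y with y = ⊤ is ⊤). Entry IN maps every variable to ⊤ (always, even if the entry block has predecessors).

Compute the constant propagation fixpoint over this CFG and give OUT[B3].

Answer: {a: ⊤, b: -3, c: ⊤, d: ⊤, e: ⊤, f: ⊤}

Trace:
Per-block solution:
  B0: | IN=(all ⊤) | OUT=(all ⊤)
  B1: | IN=(all ⊤) | OUT=(all ⊤)
  B2: | IN=(all ⊤) | OUT={c:-1; rest ⊤}
  B3: | IN={c:-1; rest ⊤} | OUT={b:-3; rest ⊤}
  B4: | IN=(all ⊤) | OUT=(all ⊤)
  B5: | IN=(all ⊤) | OUT=(all ⊤)
  B6: | IN=(all ⊤) | OUT=(all ⊤)
  B7: | IN=(all ⊤) | OUT=(all ⊤)

Merge at B3: IN[B3] = OUT[B2] = {a: ⊤, b: ⊤, c: -1, d: ⊤, e: ⊤, f: ⊤}
Applying B3's transfer function to that IN value gives OUT[B3] (row B3 above).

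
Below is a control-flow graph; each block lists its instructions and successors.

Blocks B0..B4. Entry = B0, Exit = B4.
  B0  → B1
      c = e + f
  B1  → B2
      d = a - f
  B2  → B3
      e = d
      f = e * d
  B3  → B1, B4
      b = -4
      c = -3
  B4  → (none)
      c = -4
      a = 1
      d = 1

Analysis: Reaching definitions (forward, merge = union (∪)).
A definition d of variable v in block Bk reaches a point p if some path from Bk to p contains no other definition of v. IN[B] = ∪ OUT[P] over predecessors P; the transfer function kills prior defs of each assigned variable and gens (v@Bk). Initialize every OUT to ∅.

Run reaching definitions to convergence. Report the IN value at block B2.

Converged values:
  B0:  IN={}  OUT={c@B0}
  B1:  IN={b@B3, c@B0, c@B3, d@B1, e@B2, f@B2}  OUT={b@B3, c@B0, c@B3, d@B1, e@B2, f@B2}
  B2:  IN={b@B3, c@B0, c@B3, d@B1, e@B2, f@B2}  OUT={b@B3, c@B0, c@B3, d@B1, e@B2, f@B2}
  B3:  IN={b@B3, c@B0, c@B3, d@B1, e@B2, f@B2}  OUT={b@B3, c@B3, d@B1, e@B2, f@B2}
  B4:  IN={b@B3, c@B3, d@B1, e@B2, f@B2}  OUT={a@B4, b@B3, c@B4, d@B4, e@B2, f@B2}

Merge at B2: IN[B2] = OUT[B1] = {b@B3, c@B0, c@B3, d@B1, e@B2, f@B2}

Answer: {b@B3, c@B0, c@B3, d@B1, e@B2, f@B2}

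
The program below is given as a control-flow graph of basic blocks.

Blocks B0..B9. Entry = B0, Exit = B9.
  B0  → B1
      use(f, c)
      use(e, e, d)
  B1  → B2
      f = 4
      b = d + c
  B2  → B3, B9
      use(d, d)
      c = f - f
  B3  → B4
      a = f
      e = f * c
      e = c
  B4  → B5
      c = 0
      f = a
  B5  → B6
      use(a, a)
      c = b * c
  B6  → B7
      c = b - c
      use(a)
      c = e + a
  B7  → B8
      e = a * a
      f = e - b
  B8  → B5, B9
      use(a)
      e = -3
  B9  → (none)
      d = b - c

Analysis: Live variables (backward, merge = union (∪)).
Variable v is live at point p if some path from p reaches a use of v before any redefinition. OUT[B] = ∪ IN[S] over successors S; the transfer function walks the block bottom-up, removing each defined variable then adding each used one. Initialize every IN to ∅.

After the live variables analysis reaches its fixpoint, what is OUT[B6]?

Answer: {a, b, c}

Derivation:
Fixpoint table:
  B0: | IN={c, d, e, f} | OUT={c, d}
  B1: | IN={c, d} | OUT={b, d, f}
  B2: | IN={b, d, f} | OUT={b, c, f}
  B3: | IN={b, c, f} | OUT={a, b, e}
  B4: | IN={a, b, e} | OUT={a, b, c, e}
  B5: | IN={a, b, c, e} | OUT={a, b, c, e}
  B6: | IN={a, b, c, e} | OUT={a, b, c}
  B7: | IN={a, b, c} | OUT={a, b, c}
  B8: | IN={a, b, c} | OUT={a, b, c, e}
  B9: | IN={b, c} | OUT={}

Merge at B6: OUT[B6] = IN[B7] = {a, b, c}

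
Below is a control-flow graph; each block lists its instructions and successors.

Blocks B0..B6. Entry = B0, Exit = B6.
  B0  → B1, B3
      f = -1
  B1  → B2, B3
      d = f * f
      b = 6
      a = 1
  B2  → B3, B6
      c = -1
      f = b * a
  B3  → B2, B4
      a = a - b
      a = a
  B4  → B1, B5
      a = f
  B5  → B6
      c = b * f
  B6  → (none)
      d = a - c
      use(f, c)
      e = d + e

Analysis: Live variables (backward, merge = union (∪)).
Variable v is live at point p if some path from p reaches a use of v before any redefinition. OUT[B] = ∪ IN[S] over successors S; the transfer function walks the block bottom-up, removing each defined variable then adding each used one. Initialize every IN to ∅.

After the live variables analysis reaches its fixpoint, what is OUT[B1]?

Answer: {a, b, e, f}

Trace:
Per-block solution:
  B0: | IN={a, b, e} | OUT={a, b, e, f}
  B1: | IN={e, f} | OUT={a, b, e, f}
  B2: | IN={a, b, e} | OUT={a, b, c, e, f}
  B3: | IN={a, b, e, f} | OUT={a, b, e, f}
  B4: | IN={b, e, f} | OUT={a, b, e, f}
  B5: | IN={a, b, e, f} | OUT={a, c, e, f}
  B6: | IN={a, c, e, f} | OUT={}

Merge at B1: OUT[B1] = IN[B2] ⊔ IN[B3] = {a, b, e, f}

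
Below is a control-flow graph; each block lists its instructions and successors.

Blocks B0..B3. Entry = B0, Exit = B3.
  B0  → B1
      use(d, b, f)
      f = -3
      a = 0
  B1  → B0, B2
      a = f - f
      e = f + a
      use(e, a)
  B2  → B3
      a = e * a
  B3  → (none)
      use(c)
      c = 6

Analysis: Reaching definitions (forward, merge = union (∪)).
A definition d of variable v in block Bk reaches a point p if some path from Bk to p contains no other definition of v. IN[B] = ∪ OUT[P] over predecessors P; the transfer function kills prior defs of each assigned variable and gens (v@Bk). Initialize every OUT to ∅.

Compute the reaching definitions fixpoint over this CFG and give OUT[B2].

Per-block solution:
  B0:   IN={a@B1, e@B1, f@B0}   OUT={a@B0, e@B1, f@B0}
  B1:   IN={a@B0, e@B1, f@B0}   OUT={a@B1, e@B1, f@B0}
  B2:   IN={a@B1, e@B1, f@B0}   OUT={a@B2, e@B1, f@B0}
  B3:   IN={a@B2, e@B1, f@B0}   OUT={a@B2, c@B3, e@B1, f@B0}

Merge at B2: IN[B2] = OUT[B1] = {a@B1, e@B1, f@B0}
Applying B2's transfer function to that IN value gives OUT[B2] (row B2 above).

Answer: {a@B2, e@B1, f@B0}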